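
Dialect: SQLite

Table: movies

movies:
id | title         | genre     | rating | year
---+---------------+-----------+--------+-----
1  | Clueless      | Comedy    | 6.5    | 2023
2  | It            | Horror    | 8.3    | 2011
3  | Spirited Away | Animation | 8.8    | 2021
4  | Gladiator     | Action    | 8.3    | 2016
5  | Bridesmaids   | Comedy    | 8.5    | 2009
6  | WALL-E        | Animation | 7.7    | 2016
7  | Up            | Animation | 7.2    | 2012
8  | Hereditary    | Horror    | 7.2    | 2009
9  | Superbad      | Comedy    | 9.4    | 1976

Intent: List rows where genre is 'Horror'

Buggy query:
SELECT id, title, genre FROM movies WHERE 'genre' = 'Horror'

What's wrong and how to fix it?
Bug: Single quotes denote string literals in SQL; the column name is being compared as a constant string

Fix: Remove the quotes around the column name (or use double quotes for an identifier)

Corrected query:
SELECT id, title, genre FROM movies WHERE genre = 'Horror'

Result:
id | title      | genre 
---+------------+-------
2  | It         | Horror
8  | Hereditary | Horror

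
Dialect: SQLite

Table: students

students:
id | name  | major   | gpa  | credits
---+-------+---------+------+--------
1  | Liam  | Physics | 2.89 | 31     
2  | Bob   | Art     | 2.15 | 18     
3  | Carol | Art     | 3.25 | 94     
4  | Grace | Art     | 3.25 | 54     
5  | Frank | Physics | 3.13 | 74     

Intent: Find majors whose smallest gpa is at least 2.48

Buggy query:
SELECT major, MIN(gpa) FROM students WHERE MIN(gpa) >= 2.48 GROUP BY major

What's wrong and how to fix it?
Bug: Aggregates like MIN are computed per group after WHERE runs

Fix: Replace WHERE with HAVING after the GROUP BY

Corrected query:
SELECT major, MIN(gpa) FROM students GROUP BY major HAVING MIN(gpa) >= 2.48

Result:
major   | MIN(gpa)
--------+---------
Physics | 2.89    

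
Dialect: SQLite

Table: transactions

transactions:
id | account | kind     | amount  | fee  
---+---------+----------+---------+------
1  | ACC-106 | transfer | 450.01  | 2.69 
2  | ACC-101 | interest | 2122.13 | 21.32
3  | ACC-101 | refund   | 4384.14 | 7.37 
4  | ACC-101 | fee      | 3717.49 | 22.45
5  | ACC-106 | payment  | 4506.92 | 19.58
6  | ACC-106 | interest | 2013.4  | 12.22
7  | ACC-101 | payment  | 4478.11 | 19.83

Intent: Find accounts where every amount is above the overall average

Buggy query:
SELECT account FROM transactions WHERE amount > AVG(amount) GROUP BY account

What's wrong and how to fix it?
Bug: AVG() is an aggregate; it can't sit directly in WHERE

Fix: Use a subquery for AVG and a HAVING MIN(...) filter so the condition holds for every row in the group

Corrected query:
SELECT account FROM transactions GROUP BY account HAVING MIN(amount) > (SELECT AVG(amount) FROM transactions)

Result:
(no rows)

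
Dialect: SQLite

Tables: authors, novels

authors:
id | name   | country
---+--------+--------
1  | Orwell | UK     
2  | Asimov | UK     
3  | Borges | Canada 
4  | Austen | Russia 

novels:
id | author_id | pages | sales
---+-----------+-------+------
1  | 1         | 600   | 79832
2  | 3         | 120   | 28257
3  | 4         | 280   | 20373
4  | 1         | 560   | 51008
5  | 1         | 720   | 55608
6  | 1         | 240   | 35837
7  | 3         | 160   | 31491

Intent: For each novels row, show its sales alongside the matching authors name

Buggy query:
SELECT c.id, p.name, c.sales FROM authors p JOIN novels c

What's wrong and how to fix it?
Bug: Missing join condition: each novels row is matched to all authors rows instead of just its own

Fix: Add ON c.author_id = p.id to the JOIN

Corrected query:
SELECT c.id, p.name, c.sales FROM authors p JOIN novels c ON c.author_id = p.id

Result:
id | name   | sales
---+--------+------
1  | Orwell | 79832
2  | Borges | 28257
3  | Austen | 20373
4  | Orwell | 51008
5  | Orwell | 55608
6  | Orwell | 35837
7  | Borges | 31491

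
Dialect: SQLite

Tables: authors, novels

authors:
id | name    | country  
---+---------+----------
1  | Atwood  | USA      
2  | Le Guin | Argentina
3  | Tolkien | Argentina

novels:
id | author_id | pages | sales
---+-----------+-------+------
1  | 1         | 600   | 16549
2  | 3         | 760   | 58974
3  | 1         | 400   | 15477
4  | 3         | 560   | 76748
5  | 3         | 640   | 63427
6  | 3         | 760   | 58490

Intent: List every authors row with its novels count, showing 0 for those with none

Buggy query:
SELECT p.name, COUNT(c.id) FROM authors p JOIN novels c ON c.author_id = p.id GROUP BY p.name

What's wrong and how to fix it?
Bug: An inner join excludes parents with zero children

Fix: Switch to LEFT JOIN to retain unmatched parent rows

Corrected query:
SELECT p.name, COUNT(c.id) FROM authors p LEFT JOIN novels c ON c.author_id = p.id GROUP BY p.name

Result:
name    | COUNT(c.id)
--------+------------
Atwood  | 2          
Le Guin | 0          
Tolkien | 4          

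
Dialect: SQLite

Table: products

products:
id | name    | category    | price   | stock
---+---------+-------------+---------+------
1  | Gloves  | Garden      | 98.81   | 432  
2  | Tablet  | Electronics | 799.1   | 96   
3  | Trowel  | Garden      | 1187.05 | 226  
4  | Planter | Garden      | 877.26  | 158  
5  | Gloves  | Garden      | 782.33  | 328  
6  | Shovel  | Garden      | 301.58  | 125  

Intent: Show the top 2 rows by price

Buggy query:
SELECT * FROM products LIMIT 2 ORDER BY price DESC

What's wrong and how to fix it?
Bug: ORDER BY cannot follow LIMIT; LIMIT is the final clause

Fix: Swap the clauses: ORDER BY first, then LIMIT

Corrected query:
SELECT * FROM products ORDER BY price DESC LIMIT 2

Result:
id | name    | category | price   | stock
---+---------+----------+---------+------
3  | Trowel  | Garden   | 1187.05 | 226  
4  | Planter | Garden   | 877.26  | 158  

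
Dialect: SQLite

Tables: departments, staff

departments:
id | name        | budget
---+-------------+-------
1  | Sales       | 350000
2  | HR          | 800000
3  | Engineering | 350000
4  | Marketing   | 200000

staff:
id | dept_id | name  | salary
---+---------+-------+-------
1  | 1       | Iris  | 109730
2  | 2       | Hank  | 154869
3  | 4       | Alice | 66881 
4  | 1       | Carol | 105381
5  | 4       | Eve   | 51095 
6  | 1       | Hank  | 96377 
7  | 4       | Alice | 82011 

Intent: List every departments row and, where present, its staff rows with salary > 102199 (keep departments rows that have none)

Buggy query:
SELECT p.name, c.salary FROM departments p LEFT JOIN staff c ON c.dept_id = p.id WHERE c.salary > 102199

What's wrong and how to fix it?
Bug: A WHERE condition on the right-hand table after LEFT JOIN drops unmatched parents

Fix: Put 'c.salary > 102199' in the JOIN's ON clause instead of WHERE

Corrected query:
SELECT p.name, c.salary FROM departments p LEFT JOIN staff c ON c.dept_id = p.id AND c.salary > 102199

Result:
name        | salary
------------+-------
Sales       | 105381
Sales       | 109730
HR          | 154869
Engineering | NULL  
Marketing   | NULL  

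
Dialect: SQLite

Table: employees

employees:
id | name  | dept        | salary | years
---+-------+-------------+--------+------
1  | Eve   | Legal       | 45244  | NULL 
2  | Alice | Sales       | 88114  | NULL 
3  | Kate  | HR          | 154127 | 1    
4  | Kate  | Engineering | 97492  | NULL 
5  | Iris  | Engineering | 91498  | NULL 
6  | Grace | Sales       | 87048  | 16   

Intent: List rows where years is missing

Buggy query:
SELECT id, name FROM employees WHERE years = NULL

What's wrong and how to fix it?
Bug: Comparing to NULL with '=' never matches; NULL = NULL is unknown, not true

Fix: Replace '= NULL' with 'IS NULL'

Corrected query:
SELECT id, name FROM employees WHERE years IS NULL

Result:
id | name 
---+------
1  | Eve  
2  | Alice
4  | Kate 
5  | Iris 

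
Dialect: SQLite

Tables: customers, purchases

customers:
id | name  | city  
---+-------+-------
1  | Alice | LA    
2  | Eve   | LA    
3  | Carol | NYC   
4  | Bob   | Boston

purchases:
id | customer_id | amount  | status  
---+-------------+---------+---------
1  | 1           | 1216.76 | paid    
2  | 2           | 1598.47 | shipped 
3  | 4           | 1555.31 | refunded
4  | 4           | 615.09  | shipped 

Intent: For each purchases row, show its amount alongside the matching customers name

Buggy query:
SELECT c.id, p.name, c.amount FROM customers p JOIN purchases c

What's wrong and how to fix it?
Bug: Missing join condition: each purchases row is matched to all customers rows instead of just its own

Fix: Add ON c.customer_id = p.id to the JOIN

Corrected query:
SELECT c.id, p.name, c.amount FROM customers p JOIN purchases c ON c.customer_id = p.id

Result:
id | name  | amount 
---+-------+--------
1  | Alice | 1216.76
2  | Eve   | 1598.47
3  | Bob   | 1555.31
4  | Bob   | 615.09 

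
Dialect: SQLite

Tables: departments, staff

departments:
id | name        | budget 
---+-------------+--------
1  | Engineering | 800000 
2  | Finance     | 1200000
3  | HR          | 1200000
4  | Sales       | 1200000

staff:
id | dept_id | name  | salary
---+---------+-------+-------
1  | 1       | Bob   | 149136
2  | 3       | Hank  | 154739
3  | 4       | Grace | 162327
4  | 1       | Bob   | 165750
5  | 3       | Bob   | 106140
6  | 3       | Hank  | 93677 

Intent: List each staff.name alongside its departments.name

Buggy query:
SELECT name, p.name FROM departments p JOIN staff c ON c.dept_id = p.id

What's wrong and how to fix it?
Bug: 'name' exists in both joined tables, so the database can't tell which one is meant

Fix: Prefix ambiguous columns with the table alias

Corrected query:
SELECT c.name, p.name FROM departments p JOIN staff c ON c.dept_id = p.id

Result:
name  | name       
------+------------
Bob   | Engineering
Hank  | HR         
Grace | Sales      
Bob   | Engineering
Bob   | HR         
Hank  | HR         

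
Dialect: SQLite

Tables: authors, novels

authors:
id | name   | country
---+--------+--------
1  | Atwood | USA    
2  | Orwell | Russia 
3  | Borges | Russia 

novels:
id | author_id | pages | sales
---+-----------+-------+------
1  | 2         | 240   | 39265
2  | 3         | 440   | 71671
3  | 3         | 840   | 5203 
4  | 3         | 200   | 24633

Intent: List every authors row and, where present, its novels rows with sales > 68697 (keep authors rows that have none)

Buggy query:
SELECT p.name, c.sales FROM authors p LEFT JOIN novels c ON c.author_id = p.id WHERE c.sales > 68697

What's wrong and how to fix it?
Bug: A WHERE condition on the right-hand table after LEFT JOIN drops unmatched parents

Fix: Put 'c.sales > 68697' in the JOIN's ON clause instead of WHERE

Corrected query:
SELECT p.name, c.sales FROM authors p LEFT JOIN novels c ON c.author_id = p.id AND c.sales > 68697

Result:
name   | sales
-------+------
Atwood | NULL 
Orwell | NULL 
Borges | 71671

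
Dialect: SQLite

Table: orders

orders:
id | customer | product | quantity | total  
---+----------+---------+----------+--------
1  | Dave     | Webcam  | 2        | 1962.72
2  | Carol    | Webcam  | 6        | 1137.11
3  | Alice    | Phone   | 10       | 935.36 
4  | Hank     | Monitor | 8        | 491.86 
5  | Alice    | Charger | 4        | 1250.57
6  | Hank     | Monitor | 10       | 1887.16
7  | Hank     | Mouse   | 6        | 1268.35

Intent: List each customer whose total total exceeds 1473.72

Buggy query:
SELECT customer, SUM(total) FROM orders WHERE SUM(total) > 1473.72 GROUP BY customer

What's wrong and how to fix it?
Bug: Aggregate functions cannot appear in a WHERE clause

Fix: Move the aggregate condition to a HAVING clause

Corrected query:
SELECT customer, SUM(total) FROM orders GROUP BY customer HAVING SUM(total) > 1473.72

Result:
customer | SUM(total)
---------+-----------
Alice    | 2185.93   
Dave     | 1962.72   
Hank     | 3647.37   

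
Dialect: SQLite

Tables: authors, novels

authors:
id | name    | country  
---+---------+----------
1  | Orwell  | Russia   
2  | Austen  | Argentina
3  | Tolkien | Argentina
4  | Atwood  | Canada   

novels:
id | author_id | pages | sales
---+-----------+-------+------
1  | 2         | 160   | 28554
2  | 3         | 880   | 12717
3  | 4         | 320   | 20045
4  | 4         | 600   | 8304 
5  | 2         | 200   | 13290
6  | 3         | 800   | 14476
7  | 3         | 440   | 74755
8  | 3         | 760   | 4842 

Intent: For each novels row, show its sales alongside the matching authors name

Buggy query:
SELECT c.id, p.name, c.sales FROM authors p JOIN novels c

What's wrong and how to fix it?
Bug: JOIN with no ON clause produces a cartesian product; every novels row pairs with every authors row

Fix: Specify the join condition linking the foreign key to the parent id

Corrected query:
SELECT c.id, p.name, c.sales FROM authors p JOIN novels c ON c.author_id = p.id

Result:
id | name    | sales
---+---------+------
1  | Austen  | 28554
2  | Tolkien | 12717
3  | Atwood  | 20045
4  | Atwood  | 8304 
5  | Austen  | 13290
6  | Tolkien | 14476
7  | Tolkien | 74755
8  | Tolkien | 4842 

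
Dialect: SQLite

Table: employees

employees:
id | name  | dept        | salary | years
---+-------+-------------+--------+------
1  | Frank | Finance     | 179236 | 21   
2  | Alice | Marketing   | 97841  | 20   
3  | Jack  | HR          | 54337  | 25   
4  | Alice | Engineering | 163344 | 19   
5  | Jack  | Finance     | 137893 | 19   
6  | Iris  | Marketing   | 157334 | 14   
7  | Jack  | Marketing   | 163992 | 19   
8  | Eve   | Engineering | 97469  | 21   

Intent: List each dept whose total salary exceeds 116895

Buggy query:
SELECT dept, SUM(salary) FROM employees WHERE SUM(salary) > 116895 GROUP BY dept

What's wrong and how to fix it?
Bug: SUM(salary) is an aggregate, but WHERE filters rows before aggregation

Fix: Use HAVING (which filters groups after aggregation) instead of WHERE

Corrected query:
SELECT dept, SUM(salary) FROM employees GROUP BY dept HAVING SUM(salary) > 116895

Result:
dept        | SUM(salary)
------------+------------
Engineering | 260813     
Finance     | 317129     
Marketing   | 419167     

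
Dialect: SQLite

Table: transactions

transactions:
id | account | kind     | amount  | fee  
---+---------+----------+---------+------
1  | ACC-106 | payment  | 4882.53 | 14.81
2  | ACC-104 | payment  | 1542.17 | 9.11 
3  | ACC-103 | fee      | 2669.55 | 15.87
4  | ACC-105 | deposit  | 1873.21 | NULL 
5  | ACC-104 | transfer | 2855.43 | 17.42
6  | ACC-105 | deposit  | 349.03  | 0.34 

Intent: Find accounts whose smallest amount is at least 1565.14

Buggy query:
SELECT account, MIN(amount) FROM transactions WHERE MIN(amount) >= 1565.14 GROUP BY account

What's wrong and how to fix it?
Bug: Aggregates like MIN are computed per group after WHERE runs

Fix: Use HAVING for the per-group MIN condition

Corrected query:
SELECT account, MIN(amount) FROM transactions GROUP BY account HAVING MIN(amount) >= 1565.14

Result:
account | MIN(amount)
--------+------------
ACC-103 | 2669.55    
ACC-106 | 4882.53    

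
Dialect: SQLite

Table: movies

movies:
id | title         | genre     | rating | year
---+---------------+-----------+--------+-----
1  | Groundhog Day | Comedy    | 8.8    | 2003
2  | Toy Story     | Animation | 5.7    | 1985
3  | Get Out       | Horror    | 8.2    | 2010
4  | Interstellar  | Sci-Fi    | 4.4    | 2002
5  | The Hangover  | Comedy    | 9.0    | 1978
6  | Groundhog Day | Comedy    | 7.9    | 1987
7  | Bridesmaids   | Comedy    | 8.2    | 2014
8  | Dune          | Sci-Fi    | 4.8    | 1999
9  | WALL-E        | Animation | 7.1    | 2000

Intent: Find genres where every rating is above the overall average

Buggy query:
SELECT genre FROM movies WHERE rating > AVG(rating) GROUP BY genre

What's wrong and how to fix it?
Bug: WHERE evaluates per row before aggregation, so AVG() is unavailable

Fix: Use a subquery for AVG and a HAVING MIN(...) filter so the condition holds for every row in the group

Corrected query:
SELECT genre FROM movies GROUP BY genre HAVING MIN(rating) > (SELECT AVG(rating) FROM movies)

Result:
genre 
------
Comedy
Horror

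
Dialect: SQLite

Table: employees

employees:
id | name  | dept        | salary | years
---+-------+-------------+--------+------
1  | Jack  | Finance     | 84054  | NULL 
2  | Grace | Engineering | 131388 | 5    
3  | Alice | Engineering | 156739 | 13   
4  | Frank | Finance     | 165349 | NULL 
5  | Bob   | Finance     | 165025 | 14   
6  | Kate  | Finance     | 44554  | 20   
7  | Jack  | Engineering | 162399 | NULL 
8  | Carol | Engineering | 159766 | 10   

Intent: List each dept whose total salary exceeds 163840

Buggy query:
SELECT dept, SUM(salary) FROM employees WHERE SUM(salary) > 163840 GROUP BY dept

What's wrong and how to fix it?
Bug: SUM(salary) is an aggregate, but WHERE filters rows before aggregation

Fix: Move the aggregate condition to a HAVING clause

Corrected query:
SELECT dept, SUM(salary) FROM employees GROUP BY dept HAVING SUM(salary) > 163840

Result:
dept        | SUM(salary)
------------+------------
Engineering | 610292     
Finance     | 458982     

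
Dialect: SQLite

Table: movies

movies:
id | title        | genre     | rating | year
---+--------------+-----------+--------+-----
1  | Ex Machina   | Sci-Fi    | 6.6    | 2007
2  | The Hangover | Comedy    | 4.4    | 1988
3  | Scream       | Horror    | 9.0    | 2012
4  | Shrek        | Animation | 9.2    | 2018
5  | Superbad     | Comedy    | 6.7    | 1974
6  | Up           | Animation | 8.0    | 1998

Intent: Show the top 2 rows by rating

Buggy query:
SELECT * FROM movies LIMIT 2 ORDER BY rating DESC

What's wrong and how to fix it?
Bug: LIMIT must come after ORDER BY

Fix: Sort with ORDER BY, then apply LIMIT

Corrected query:
SELECT * FROM movies ORDER BY rating DESC LIMIT 2

Result:
id | title  | genre     | rating | year
---+--------+-----------+--------+-----
4  | Shrek  | Animation | 9.2    | 2018
3  | Scream | Horror    | 9      | 2012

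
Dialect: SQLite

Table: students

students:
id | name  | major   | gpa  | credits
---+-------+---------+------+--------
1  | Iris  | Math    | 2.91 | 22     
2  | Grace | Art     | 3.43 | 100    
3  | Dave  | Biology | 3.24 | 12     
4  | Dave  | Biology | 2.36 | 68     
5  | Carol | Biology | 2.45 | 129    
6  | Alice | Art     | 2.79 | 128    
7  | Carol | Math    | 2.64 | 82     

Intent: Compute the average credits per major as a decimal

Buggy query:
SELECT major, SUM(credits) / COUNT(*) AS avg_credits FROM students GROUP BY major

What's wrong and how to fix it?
Bug: SUM(credits) and COUNT(*) are both integers; the division truncates the fractional part

Fix: Multiply by 1.0 (or CAST to REAL) to force floating-point division

Corrected query:
SELECT major, SUM(credits) * 1.0 / COUNT(*) AS avg_credits FROM students GROUP BY major

Result:
major   | avg_credits
--------+------------
Art     | 114        
Biology | 69.666667  
Math    | 52         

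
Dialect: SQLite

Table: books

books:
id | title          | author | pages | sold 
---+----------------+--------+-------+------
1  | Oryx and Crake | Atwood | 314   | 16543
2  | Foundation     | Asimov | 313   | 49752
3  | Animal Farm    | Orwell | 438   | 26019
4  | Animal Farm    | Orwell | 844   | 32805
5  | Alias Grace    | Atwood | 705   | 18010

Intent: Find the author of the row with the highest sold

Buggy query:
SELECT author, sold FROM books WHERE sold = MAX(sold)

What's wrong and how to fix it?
Bug: WHERE is evaluated per row; an aggregate over the whole table isn't defined there

Fix: Wrap MAX in a scalar subquery so WHERE compares against a single value

Corrected query:
SELECT author, sold FROM books WHERE sold = (SELECT MAX(sold) FROM books)

Result:
author | sold 
-------+------
Asimov | 49752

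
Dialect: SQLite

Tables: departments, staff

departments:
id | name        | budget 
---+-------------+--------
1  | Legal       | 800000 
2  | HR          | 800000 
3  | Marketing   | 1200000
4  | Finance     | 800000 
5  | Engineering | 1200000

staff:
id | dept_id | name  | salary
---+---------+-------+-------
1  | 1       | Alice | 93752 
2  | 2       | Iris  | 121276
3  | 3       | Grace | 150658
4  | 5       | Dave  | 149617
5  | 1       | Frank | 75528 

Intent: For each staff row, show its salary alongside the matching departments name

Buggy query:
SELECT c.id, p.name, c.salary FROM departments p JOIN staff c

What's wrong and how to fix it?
Bug: Missing join condition: each staff row is matched to all departments rows instead of just its own

Fix: Specify the join condition linking the foreign key to the parent id

Corrected query:
SELECT c.id, p.name, c.salary FROM departments p JOIN staff c ON c.dept_id = p.id

Result:
id | name        | salary
---+-------------+-------
1  | Legal       | 93752 
2  | HR          | 121276
3  | Marketing   | 150658
4  | Engineering | 149617
5  | Legal       | 75528 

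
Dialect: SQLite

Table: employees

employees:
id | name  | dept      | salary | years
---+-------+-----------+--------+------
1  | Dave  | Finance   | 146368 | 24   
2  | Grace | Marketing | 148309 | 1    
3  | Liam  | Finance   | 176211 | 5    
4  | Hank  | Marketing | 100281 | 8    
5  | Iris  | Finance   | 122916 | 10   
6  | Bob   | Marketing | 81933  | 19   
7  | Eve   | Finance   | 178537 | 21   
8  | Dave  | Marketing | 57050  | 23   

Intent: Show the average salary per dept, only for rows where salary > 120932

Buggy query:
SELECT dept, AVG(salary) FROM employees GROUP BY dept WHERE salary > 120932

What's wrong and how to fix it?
Bug: WHERE cannot follow GROUP BY

Fix: Place WHERE between FROM and GROUP BY

Corrected query:
SELECT dept, AVG(salary) FROM employees WHERE salary > 120932 GROUP BY dept

Result:
dept      | AVG(salary)
----------+------------
Finance   | 156008     
Marketing | 148309     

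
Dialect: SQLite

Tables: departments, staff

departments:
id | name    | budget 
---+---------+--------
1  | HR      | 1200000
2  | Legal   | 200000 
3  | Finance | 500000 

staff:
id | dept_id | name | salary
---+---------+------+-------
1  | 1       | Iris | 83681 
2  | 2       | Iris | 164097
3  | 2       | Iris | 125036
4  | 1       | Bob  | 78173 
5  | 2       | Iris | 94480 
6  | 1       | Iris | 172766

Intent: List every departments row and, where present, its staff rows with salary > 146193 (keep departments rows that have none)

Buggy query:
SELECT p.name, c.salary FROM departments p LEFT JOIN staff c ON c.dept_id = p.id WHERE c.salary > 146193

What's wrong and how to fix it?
Bug: Filtering c.salary in WHERE discards the NULL rows produced by LEFT JOIN, turning it into an inner join

Fix: Move the right-table condition into the ON clause so unmatched parents are kept

Corrected query:
SELECT p.name, c.salary FROM departments p LEFT JOIN staff c ON c.dept_id = p.id AND c.salary > 146193

Result:
name    | salary
--------+-------
HR      | 172766
Legal   | 164097
Finance | NULL  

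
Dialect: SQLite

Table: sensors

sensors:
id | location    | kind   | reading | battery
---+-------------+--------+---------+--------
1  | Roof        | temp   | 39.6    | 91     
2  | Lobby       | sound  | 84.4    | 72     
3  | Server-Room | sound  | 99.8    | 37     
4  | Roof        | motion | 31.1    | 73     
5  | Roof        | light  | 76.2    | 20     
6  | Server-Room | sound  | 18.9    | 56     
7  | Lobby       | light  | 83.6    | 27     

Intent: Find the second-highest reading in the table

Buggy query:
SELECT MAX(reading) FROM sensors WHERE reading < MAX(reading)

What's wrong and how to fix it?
Bug: MAX(reading) on the right of the comparison is an aggregate-in-WHERE error

Fix: Put the inner MAX in a scalar subquery

Corrected query:
SELECT MAX(reading) FROM sensors WHERE reading < (SELECT MAX(reading) FROM sensors)

Result:
MAX(reading)
------------
84.4        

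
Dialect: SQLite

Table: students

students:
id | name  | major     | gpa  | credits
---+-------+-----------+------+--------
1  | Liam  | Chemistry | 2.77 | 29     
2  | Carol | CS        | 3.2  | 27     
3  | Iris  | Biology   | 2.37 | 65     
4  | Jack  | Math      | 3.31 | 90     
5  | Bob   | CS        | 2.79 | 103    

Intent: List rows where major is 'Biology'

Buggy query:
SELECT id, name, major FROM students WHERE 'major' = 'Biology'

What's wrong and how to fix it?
Bug: Single quotes denote string literals in SQL; the column name is being compared as a constant string

Fix: Reference the column as major without single quotes

Corrected query:
SELECT id, name, major FROM students WHERE major = 'Biology'

Result:
id | name | major  
---+------+--------
3  | Iris | Biology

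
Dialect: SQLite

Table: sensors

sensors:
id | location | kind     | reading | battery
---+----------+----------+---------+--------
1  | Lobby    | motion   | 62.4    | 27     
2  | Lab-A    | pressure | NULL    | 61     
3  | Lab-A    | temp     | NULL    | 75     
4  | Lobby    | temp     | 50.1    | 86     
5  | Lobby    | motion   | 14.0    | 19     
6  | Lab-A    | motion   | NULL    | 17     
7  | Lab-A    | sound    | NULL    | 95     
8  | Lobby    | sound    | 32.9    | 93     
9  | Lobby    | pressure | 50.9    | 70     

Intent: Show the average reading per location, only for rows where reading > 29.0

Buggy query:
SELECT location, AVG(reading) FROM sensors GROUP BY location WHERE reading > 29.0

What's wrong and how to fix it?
Bug: WHERE cannot follow GROUP BY

Fix: Place WHERE between FROM and GROUP BY

Corrected query:
SELECT location, AVG(reading) FROM sensors WHERE reading > 29.0 GROUP BY location

Result:
location | AVG(reading)
---------+-------------
Lobby    | 49.075      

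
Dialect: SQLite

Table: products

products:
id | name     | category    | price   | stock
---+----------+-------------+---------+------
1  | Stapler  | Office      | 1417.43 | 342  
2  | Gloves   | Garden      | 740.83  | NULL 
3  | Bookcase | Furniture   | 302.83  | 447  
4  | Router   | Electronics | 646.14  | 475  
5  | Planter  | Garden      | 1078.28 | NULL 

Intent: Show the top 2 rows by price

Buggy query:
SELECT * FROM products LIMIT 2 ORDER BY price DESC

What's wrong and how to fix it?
Bug: ORDER BY cannot follow LIMIT; LIMIT is the final clause

Fix: Swap the clauses: ORDER BY first, then LIMIT

Corrected query:
SELECT * FROM products ORDER BY price DESC LIMIT 2

Result:
id | name    | category | price   | stock
---+---------+----------+---------+------
1  | Stapler | Office   | 1417.43 | 342  
5  | Planter | Garden   | 1078.28 | NULL 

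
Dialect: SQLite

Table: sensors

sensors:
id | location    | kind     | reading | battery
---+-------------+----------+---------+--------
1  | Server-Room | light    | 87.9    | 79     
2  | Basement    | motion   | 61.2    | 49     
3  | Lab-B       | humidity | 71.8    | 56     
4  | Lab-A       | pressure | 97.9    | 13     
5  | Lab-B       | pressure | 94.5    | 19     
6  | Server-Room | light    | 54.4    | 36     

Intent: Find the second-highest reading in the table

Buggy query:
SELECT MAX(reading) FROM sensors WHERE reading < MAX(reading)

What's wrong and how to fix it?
Bug: MAX(reading) on the right of the comparison is an aggregate-in-WHERE error

Fix: Compute the overall MAX in a subquery, then take MAX of rows below it

Corrected query:
SELECT MAX(reading) FROM sensors WHERE reading < (SELECT MAX(reading) FROM sensors)

Result:
MAX(reading)
------------
94.5        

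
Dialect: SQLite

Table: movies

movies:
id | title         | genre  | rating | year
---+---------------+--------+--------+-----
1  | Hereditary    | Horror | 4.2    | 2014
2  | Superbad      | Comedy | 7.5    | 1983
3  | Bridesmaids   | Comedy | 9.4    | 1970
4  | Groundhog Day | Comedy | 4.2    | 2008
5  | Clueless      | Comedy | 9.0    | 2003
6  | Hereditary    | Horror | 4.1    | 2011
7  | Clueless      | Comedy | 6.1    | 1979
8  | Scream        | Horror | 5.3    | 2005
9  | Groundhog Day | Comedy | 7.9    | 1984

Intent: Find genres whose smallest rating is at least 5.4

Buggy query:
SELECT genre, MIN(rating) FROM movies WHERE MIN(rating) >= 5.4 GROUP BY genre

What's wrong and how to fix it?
Bug: MIN() in WHERE is a misuse of aggregate

Fix: Use HAVING for the per-group MIN condition

Corrected query:
SELECT genre, MIN(rating) FROM movies GROUP BY genre HAVING MIN(rating) >= 5.4

Result:
(no rows)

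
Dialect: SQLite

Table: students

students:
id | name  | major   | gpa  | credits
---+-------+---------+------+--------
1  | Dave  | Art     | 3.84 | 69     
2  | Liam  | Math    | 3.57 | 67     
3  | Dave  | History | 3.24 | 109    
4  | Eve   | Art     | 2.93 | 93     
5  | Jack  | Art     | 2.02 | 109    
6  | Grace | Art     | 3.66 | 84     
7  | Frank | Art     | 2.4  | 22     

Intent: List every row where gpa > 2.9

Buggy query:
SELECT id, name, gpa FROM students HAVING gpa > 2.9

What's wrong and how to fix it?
Bug: HAVING filters the output of aggregation, but this query has no GROUP BY and no aggregate functions, so SQLite rejects it (HAVING clause on a non-aggregate query); the condition here is per row

Fix: Use WHERE for row-level filtering

Corrected query:
SELECT id, name, gpa FROM students WHERE gpa > 2.9

Result:
id | name  | gpa 
---+-------+-----
1  | Dave  | 3.84
2  | Liam  | 3.57
3  | Dave  | 3.24
4  | Eve   | 2.93
6  | Grace | 3.66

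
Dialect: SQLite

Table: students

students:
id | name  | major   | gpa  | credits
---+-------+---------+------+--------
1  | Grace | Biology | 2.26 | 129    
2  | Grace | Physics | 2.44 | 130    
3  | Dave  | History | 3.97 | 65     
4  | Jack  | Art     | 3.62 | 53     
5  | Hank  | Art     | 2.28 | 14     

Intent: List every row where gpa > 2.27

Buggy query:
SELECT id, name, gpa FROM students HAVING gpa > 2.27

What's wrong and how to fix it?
Bug: HAVING filters the output of aggregation, but this query has no GROUP BY and no aggregate functions, so SQLite rejects it (HAVING clause on a non-aggregate query); the condition here is per row

Fix: Replace HAVING with WHERE since the condition applies to individual rows

Corrected query:
SELECT id, name, gpa FROM students WHERE gpa > 2.27

Result:
id | name  | gpa 
---+-------+-----
2  | Grace | 2.44
3  | Dave  | 3.97
4  | Jack  | 3.62
5  | Hank  | 2.28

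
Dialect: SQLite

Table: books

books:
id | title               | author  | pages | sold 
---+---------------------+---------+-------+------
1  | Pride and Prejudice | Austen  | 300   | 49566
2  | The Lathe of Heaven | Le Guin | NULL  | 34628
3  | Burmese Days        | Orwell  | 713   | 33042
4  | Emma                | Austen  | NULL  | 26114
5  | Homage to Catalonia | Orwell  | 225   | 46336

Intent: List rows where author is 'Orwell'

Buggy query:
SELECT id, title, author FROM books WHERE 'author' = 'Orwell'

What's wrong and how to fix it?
Bug: 'author' in single quotes is a string literal, not the column; the comparison is literal-vs-literal and never true

Fix: Reference the column as author without single quotes

Corrected query:
SELECT id, title, author FROM books WHERE author = 'Orwell'

Result:
id | title               | author
---+---------------------+-------
3  | Burmese Days        | Orwell
5  | Homage to Catalonia | Orwell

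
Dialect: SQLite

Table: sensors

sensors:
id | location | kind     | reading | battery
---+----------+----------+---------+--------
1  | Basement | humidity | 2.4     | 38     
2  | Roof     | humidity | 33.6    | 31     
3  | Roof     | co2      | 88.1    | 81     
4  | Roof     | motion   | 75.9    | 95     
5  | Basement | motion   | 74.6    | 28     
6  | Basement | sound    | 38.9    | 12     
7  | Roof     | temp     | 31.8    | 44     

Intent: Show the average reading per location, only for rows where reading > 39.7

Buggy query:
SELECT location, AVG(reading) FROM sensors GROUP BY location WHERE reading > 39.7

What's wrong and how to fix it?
Bug: Row-level WHERE must come before GROUP BY in the clause order

Fix: Move the WHERE clause before GROUP BY

Corrected query:
SELECT location, AVG(reading) FROM sensors WHERE reading > 39.7 GROUP BY location

Result:
location | AVG(reading)
---------+-------------
Basement | 74.6        
Roof     | 82          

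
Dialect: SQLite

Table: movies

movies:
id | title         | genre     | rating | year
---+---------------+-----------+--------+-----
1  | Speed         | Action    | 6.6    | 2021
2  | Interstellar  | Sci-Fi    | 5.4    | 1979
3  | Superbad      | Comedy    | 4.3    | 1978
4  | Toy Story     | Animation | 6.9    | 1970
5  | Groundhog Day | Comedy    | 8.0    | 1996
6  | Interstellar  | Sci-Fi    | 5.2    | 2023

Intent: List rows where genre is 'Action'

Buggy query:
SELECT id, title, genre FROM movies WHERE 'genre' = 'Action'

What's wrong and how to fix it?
Bug: Single quotes denote string literals in SQL; the column name is being compared as a constant string

Fix: Remove the quotes around the column name (or use double quotes for an identifier)

Corrected query:
SELECT id, title, genre FROM movies WHERE genre = 'Action'

Result:
id | title | genre 
---+-------+-------
1  | Speed | Action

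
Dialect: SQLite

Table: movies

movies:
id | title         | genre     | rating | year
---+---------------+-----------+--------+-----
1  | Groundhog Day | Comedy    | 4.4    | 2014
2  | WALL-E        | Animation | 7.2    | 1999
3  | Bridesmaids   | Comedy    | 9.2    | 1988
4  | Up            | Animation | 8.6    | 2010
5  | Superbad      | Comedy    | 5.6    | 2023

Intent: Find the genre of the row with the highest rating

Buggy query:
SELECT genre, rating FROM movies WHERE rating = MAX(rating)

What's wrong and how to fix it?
Bug: WHERE is evaluated per row; an aggregate over the whole table isn't defined there

Fix: Use a subquery: WHERE rating = (SELECT MAX(rating) FROM movies)

Corrected query:
SELECT genre, rating FROM movies WHERE rating = (SELECT MAX(rating) FROM movies)

Result:
genre  | rating
-------+-------
Comedy | 9.2   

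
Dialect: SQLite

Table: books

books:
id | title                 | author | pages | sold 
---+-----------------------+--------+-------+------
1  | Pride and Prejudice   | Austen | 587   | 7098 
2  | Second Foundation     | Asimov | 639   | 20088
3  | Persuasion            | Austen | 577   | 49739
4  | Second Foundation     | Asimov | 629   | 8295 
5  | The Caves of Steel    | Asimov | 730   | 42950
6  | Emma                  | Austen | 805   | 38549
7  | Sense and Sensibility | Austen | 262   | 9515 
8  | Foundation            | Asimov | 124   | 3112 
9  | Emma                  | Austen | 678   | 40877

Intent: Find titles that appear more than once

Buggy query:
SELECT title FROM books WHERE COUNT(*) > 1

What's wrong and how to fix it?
Bug: WHERE can't reference COUNT(*); aggregates are computed after WHERE

Fix: GROUP BY title, then filter groups with HAVING COUNT(*) > 1

Corrected query:
SELECT title FROM books GROUP BY title HAVING COUNT(*) > 1

Result:
title            
-----------------
Emma             
Second Foundation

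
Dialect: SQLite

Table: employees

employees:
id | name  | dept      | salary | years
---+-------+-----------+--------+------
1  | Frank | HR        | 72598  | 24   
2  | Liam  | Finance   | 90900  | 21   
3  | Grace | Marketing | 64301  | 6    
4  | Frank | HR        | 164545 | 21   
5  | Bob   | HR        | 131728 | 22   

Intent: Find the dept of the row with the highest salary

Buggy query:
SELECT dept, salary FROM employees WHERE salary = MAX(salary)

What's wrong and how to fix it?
Bug: MAX(salary) is an aggregate and cannot be used directly in WHERE

Fix: Wrap MAX in a scalar subquery so WHERE compares against a single value

Corrected query:
SELECT dept, salary FROM employees WHERE salary = (SELECT MAX(salary) FROM employees)

Result:
dept | salary
-----+-------
HR   | 164545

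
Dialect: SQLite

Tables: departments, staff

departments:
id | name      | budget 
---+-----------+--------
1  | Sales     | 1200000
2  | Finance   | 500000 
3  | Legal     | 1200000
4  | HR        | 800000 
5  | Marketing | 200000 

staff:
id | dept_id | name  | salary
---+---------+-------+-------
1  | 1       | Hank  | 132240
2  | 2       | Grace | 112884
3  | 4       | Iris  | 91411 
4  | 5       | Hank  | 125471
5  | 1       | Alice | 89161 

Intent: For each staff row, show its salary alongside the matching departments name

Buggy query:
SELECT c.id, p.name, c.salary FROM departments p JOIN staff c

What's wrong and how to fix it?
Bug: Missing join condition: each staff row is matched to all departments rows instead of just its own

Fix: Specify the join condition linking the foreign key to the parent id

Corrected query:
SELECT c.id, p.name, c.salary FROM departments p JOIN staff c ON c.dept_id = p.id

Result:
id | name      | salary
---+-----------+-------
1  | Sales     | 132240
2  | Finance   | 112884
3  | HR        | 91411 
4  | Marketing | 125471
5  | Sales     | 89161 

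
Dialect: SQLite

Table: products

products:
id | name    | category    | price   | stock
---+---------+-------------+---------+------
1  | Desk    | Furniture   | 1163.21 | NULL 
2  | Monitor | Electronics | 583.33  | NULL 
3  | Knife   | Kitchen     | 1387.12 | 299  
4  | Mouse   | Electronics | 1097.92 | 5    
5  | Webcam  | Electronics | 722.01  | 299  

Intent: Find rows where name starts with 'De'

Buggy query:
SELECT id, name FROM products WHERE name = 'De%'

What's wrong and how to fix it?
Bug: '=' compares the literal string including the % character; pattern matching needs LIKE

Fix: Replace '=' with LIKE so 'De%' is treated as a pattern

Corrected query:
SELECT id, name FROM products WHERE name LIKE 'De%'

Result:
id | name
---+-----
1  | Desk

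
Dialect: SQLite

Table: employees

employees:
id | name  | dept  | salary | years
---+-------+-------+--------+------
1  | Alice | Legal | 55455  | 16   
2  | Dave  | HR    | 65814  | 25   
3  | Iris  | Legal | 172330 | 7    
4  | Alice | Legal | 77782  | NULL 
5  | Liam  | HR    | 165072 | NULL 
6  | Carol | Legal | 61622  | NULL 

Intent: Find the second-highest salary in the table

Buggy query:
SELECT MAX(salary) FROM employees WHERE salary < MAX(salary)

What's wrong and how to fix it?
Bug: The inner MAX is an aggregate inside WHERE, which is not allowed

Fix: Put the inner MAX in a scalar subquery

Corrected query:
SELECT MAX(salary) FROM employees WHERE salary < (SELECT MAX(salary) FROM employees)

Result:
MAX(salary)
-----------
165072     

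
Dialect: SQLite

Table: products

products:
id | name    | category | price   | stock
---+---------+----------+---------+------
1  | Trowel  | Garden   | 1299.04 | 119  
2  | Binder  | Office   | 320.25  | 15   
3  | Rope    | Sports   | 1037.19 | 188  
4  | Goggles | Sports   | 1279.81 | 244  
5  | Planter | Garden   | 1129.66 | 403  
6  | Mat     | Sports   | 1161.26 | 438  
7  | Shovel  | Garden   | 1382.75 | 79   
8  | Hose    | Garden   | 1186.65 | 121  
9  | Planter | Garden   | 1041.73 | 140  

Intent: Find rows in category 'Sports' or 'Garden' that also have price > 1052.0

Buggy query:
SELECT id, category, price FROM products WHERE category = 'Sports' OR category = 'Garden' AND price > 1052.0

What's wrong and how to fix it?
Bug: AND binds tighter than OR, so this parses as category = 'Sports' OR (category = 'Garden' AND price > 1052.0)

Fix: Add parentheses around the OR so the AND applies to both alternatives

Corrected query:
SELECT id, category, price FROM products WHERE (category = 'Sports' OR category = 'Garden') AND price > 1052.0

Result:
id | category | price  
---+----------+--------
1  | Garden   | 1299.04
4  | Sports   | 1279.81
5  | Garden   | 1129.66
6  | Sports   | 1161.26
7  | Garden   | 1382.75
8  | Garden   | 1186.65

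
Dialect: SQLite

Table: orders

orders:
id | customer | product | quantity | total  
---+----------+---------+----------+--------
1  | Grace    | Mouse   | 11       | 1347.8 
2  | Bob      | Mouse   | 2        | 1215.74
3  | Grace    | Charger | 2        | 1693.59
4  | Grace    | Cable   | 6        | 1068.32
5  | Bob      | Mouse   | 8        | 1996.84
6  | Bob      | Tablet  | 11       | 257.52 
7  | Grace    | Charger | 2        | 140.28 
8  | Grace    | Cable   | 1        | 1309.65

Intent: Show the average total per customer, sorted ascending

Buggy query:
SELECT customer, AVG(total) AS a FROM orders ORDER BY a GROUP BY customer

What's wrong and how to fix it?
Bug: GROUP BY must precede ORDER BY

Fix: Move ORDER BY to the end, after GROUP BY

Corrected query:
SELECT customer, AVG(total) AS a FROM orders GROUP BY customer ORDER BY a

Result:
customer | a       
---------+---------
Grace    | 1111.928
Bob      | 1156.7  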